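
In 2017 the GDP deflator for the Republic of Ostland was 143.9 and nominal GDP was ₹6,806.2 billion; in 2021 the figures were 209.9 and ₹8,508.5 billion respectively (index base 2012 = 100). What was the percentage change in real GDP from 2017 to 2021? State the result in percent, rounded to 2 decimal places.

Deflate each year: 2017 → 6806.2/1.439 = 4729.81; 2021 → 8508.5/2.099 = 4053.60.
So real GDP changed by 4053.60/4729.81 − 1 = -0.1430, i.e. -14.30%.

-14.30%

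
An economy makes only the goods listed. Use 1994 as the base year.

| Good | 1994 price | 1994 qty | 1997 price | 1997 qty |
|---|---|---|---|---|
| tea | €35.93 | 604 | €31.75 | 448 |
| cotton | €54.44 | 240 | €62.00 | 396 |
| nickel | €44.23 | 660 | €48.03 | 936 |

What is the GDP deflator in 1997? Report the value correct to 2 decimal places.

Nominal GDP 1997 = 31.75·448 + 62.00·396 + 48.03·936 = 83732.08.
Real GDP 1997 (at 1994 prices) = 35.93·448 + 54.44·396 + 44.23·936 = 79054.16.
Deflator = Nominal/Real × 100 = 83732.08/79054.16 × 100 = 105.917.

105.92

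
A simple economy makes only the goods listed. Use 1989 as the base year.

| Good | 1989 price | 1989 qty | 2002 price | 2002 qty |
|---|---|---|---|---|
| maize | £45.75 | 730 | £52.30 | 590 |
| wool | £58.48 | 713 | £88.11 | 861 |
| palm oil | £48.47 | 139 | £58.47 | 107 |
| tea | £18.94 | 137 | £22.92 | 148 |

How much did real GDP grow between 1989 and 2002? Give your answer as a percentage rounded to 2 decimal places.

Real GDP 1989 = Nominal GDP 1989 = 45.75·730 + 58.48·713 + 48.47·139 + 18.94·137 = 84425.85.
Real GDP 2002 (at 1989 prices) = 45.75·590 + 58.48·861 + 48.47·107 + 18.94·148 = 85333.19.
Real growth = 85333.19/84425.85 − 1 = 0.0107.

1.07%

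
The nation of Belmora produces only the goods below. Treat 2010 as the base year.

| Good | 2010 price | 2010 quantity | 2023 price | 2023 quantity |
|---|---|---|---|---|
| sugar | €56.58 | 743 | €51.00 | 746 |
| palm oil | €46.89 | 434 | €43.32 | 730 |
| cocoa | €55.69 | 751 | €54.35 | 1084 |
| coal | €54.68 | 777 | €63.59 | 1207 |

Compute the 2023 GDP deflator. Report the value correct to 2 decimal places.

101.25

Nominal GDP 2023 = 51.00·746 + 43.32·730 + 54.35·1084 + 63.59·1207 = 205338.13.
Real GDP 2023 (at 2010 prices) = 56.58·746 + 46.89·730 + 55.69·1084 + 54.68·1207 = 202805.10.
Deflator = Nominal/Real × 100 = 205338.13/202805.10 × 100 = 101.249.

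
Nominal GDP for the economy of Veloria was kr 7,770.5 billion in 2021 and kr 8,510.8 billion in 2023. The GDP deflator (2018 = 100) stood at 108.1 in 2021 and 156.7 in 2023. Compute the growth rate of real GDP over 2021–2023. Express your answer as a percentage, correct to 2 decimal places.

-24.44%

Real GDP 2021 = 7770.5 / 1.081 = 7188.25.
Real GDP 2023 = 8510.8 / 1.567 = 5431.27.
Real growth = 5431.27 / 7188.25 − 1 = -0.2444.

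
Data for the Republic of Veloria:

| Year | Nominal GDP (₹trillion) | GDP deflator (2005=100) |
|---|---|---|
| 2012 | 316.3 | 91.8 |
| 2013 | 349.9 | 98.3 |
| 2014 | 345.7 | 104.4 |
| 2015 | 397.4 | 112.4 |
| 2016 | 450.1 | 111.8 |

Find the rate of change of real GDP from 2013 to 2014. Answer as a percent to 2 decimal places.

Real GDP 2013 = 349.9/0.983 = 355.95.
Real GDP 2014 = 345.7/1.044 = 331.13.
Change = 331.13/355.95 − 1 = -0.0697.

-6.97%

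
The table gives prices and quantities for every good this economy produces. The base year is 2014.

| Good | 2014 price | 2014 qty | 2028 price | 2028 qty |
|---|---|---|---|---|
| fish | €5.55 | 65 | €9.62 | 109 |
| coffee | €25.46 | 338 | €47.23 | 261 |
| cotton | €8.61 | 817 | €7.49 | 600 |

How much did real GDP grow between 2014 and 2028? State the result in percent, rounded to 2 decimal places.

Real GDP 2014 = Nominal GDP 2014 = 5.55·65 + 25.46·338 + 8.61·817 = 16000.60.
Real GDP 2028 (at 2014 prices) = 5.55·109 + 25.46·261 + 8.61·600 = 12416.01.
Real growth = 12416.01/16000.60 − 1 = -0.2240.

-22.40%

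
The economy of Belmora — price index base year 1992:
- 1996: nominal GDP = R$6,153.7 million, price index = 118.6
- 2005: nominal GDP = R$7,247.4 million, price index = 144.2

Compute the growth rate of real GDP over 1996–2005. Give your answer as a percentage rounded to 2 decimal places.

Deflate each year: 1996 → 6153.7/1.186 = 5188.62; 2005 → 7247.4/1.442 = 5025.94.
So real GDP changed by 5025.94/5188.62 − 1 = -0.0314, i.e. -3.14%.

-3.14%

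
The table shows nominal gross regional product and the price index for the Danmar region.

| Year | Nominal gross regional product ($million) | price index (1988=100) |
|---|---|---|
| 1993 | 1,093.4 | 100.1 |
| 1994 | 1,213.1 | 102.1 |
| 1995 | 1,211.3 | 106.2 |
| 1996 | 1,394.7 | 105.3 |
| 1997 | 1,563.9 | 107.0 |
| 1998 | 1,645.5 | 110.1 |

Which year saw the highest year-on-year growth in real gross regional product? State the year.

1996

1994: real = 1213.1/1.021 = 1188.15; growth vs 1993 (1092.31) = 8.77%.
1995: real = 1211.3/1.062 = 1140.58; growth vs 1994 (1188.15) = -4.00%.
1996: real = 1394.7/1.053 = 1324.50; growth vs 1995 (1140.58) = 16.13%.
1997: real = 1563.9/1.070 = 1461.59; growth vs 1996 (1324.50) = 10.35%.
1998: real = 1645.5/1.101 = 1494.55; growth vs 1997 (1461.59) = 2.26%.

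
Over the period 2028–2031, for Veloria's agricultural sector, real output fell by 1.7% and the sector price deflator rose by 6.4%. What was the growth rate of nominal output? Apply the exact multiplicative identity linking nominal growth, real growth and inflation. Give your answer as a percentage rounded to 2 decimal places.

(1 + g_nom) = (1 + g_real)(1 + π) = 0.9830 × 1.0640 = 1.04591.

4.59%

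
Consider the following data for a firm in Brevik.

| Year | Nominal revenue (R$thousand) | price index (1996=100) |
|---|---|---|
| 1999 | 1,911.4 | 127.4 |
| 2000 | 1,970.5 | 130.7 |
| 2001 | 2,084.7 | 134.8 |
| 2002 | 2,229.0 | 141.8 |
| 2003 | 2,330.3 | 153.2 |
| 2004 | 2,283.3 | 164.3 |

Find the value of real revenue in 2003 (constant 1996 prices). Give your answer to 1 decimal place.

R$1,521.1 thousand

Real revenue 2003 = 2330.3 / 1.532 = 1521.08.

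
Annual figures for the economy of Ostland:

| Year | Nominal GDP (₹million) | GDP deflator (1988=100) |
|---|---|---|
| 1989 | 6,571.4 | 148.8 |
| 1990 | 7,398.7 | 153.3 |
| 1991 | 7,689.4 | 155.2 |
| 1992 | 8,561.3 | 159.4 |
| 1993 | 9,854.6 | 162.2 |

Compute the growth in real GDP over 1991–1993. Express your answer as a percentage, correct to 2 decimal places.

Real GDP 1991 = 7689.4/1.552 = 4954.51.
Real GDP 1993 = 9854.6/1.622 = 6075.59.
Change = 6075.59/4954.51 − 1 = 0.2263.

22.63%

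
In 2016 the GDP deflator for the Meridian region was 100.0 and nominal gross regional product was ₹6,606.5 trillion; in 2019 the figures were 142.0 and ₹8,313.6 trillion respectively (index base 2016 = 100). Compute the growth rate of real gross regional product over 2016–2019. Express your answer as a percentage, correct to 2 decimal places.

Deflate each year: 2016 → 6606.5/1.000 = 6606.50; 2019 → 8313.6/1.420 = 5854.65.
So real gross regional product changed by 5854.65/6606.50 − 1 = -0.1138, i.e. -11.38%.

-11.38%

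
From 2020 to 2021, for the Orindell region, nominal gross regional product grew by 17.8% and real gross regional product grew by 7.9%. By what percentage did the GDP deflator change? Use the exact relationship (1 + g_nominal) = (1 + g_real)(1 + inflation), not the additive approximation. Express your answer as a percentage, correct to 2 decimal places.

(1 + g_nom) = (1 + g_real)(1 + π), so π = 1.1780 / 1.0790 − 1 = 0.09175.

9.18%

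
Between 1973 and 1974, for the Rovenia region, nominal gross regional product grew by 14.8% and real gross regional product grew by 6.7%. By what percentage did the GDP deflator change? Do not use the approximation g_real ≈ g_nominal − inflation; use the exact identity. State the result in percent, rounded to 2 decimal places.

(1 + g_nom) = (1 + g_real)(1 + π), so π = 1.1480 / 1.0670 − 1 = 0.07591.

7.59%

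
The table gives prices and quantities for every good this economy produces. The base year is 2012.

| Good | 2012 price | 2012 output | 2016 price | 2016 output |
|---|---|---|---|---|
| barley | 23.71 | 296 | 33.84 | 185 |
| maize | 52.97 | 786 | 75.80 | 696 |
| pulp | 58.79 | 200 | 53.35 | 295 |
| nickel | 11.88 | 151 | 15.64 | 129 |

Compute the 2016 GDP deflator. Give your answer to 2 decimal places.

Nominal GDP 2016 = 33.84·185 + 75.80·696 + 53.35·295 + 15.64·129 = 76773.01.
Real GDP 2016 (at 2012 prices) = 23.71·185 + 52.97·696 + 58.79·295 + 11.88·129 = 60129.04.
Deflator = Nominal/Real × 100 = 76773.01/60129.04 × 100 = 127.680.

127.68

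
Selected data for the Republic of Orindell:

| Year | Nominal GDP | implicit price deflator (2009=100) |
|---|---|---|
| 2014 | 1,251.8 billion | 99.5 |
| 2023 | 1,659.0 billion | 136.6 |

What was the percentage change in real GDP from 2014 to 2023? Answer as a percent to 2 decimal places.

Real GDP 2014 = 1251.8 / 0.995 = 1258.09.
Real GDP 2023 = 1659.0 / 1.366 = 1214.49.
Real growth = 1214.49 / 1258.09 − 1 = -0.0347.

-3.47%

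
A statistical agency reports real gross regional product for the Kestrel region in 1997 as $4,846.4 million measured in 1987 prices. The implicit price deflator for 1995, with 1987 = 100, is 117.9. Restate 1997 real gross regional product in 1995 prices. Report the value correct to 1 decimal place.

Real gross regional product in 1995 prices = Real gross regional product in 1987 prices × (P_1995/P_1987) = 4846.4 × 1.179 = 5713.91.

$5,713.9 million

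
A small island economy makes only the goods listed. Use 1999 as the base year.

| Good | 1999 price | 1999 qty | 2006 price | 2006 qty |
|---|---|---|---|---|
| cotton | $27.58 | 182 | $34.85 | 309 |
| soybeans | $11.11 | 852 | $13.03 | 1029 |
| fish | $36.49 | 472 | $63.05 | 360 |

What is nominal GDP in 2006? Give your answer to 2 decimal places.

Nominal GDP 2006 = Σ (p_2006 × q_2006) = 34.85·309 + 13.03·1029 + 63.05·360 = 46874.52.

$46874.52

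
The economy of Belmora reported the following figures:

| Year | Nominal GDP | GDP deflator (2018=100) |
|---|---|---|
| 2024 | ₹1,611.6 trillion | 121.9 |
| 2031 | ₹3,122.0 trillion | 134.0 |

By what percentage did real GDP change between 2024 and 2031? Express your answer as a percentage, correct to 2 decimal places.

76.23%

Deflate each year: 2024 → 1611.6/1.219 = 1322.07; 2031 → 3122.0/1.340 = 2329.85.
So real GDP changed by 2329.85/1322.07 − 1 = 0.7623, i.e. 76.23%.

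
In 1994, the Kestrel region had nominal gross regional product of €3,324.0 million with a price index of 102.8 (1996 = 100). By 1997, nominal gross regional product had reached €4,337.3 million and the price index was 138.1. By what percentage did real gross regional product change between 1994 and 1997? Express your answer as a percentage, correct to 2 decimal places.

Deflate each year: 1994 → 3324.0/1.028 = 3233.46; 1997 → 4337.3/1.381 = 3140.70.
So real gross regional product changed by 3140.70/3233.46 − 1 = -0.0287, i.e. -2.87%.

-2.87%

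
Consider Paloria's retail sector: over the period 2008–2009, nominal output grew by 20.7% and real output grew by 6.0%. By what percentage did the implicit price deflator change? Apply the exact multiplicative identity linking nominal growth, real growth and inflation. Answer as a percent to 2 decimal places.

13.87%

(1 + g_nom) = (1 + g_real)(1 + π), so π = 1.2070 / 1.0600 − 1 = 0.13868.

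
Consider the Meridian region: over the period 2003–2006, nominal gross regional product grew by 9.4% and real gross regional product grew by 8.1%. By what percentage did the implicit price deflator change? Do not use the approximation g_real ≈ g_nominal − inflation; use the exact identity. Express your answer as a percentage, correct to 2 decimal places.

(1 + g_nom) = (1 + g_real)(1 + π), so π = 1.0940 / 1.0810 − 1 = 0.01203.

1.20%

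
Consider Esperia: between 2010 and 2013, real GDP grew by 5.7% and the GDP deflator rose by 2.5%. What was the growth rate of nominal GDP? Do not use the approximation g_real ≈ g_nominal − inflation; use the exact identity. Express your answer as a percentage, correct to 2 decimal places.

8.34%

(1 + g_nom) = (1 + g_real)(1 + π) = 1.0570 × 1.0250 = 1.08343.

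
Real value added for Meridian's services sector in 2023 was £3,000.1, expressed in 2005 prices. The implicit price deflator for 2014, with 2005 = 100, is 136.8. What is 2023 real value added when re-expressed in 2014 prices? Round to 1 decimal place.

Real value added in 2014 prices = Real value added in 2005 prices × (P_2014/P_2005) = 3000.1 × 1.368 = 4104.14.

£4,104.1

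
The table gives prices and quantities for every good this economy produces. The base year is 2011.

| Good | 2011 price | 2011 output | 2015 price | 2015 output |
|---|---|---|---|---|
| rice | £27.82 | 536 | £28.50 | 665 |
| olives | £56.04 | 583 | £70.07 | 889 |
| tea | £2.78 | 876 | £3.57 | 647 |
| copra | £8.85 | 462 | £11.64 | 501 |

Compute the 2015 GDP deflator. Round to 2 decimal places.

Nominal GDP 2015 = 28.50·665 + 70.07·889 + 3.57·647 + 11.64·501 = 89386.16.
Real GDP 2015 (at 2011 prices) = 27.82·665 + 56.04·889 + 2.78·647 + 8.85·501 = 74552.37.
Deflator = Nominal/Real × 100 = 89386.16/74552.37 × 100 = 119.897.

119.90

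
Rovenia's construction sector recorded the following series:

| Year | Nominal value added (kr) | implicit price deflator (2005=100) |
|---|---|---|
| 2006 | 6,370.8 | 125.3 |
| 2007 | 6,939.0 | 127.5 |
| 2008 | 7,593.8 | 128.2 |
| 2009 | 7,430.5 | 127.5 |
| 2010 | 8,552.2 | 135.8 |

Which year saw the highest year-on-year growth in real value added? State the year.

2008

2007: real = 6939.0/1.275 = 5442.35; growth vs 2006 (5084.44) = 7.04%.
2008: real = 7593.8/1.282 = 5923.40; growth vs 2007 (5442.35) = 8.84%.
2009: real = 7430.5/1.275 = 5827.84; growth vs 2008 (5923.40) = -1.61%.
2010: real = 8552.2/1.358 = 6297.64; growth vs 2009 (5827.84) = 8.06%.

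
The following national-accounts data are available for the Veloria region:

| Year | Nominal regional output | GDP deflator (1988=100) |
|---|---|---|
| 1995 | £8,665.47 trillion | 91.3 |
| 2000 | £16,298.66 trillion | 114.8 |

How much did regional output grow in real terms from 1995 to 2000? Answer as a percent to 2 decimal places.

Real regional output 1995 = 8665.47 / 0.913 = 9491.20.
Real regional output 2000 = 16298.66 / 1.148 = 14197.44.
Real growth = 14197.44 / 9491.20 − 1 = 0.4959.

49.59%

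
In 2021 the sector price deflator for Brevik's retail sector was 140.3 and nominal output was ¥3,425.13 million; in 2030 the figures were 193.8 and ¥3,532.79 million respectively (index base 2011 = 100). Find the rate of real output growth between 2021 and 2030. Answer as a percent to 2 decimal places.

Real output 2021 = 3425.13 / 1.403 = 2441.29.
Real output 2030 = 3532.79 / 1.938 = 1822.91.
Real growth = 1822.91 / 2441.29 − 1 = -0.2533.

-25.33%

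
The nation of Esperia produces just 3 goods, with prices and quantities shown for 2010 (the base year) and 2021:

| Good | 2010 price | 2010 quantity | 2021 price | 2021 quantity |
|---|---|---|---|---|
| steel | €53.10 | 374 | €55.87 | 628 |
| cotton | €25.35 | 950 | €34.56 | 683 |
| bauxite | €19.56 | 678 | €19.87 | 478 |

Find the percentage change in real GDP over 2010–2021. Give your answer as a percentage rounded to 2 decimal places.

Real GDP 2010 = Nominal GDP 2010 = 53.10·374 + 25.35·950 + 19.56·678 = 57203.58.
Real GDP 2021 (at 2010 prices) = 53.10·628 + 25.35·683 + 19.56·478 = 60010.53.
Real growth = 60010.53/57203.58 − 1 = 0.0491.

4.91%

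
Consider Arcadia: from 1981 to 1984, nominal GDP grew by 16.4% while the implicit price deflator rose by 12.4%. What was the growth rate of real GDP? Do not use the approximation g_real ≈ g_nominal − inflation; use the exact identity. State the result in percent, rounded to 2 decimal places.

3.56%

(1 + g_nom) = (1 + g_real)(1 + π), so g_real = 1.1640 / 1.1240 − 1 = 0.03559.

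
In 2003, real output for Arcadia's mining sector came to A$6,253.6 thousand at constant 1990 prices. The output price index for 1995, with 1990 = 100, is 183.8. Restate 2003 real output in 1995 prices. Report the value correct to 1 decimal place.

A$11,494.1 thousand

Real output in 1995 prices = Real output in 1990 prices × (P_1995/P_1990) = 6253.6 × 1.838 = 11494.12.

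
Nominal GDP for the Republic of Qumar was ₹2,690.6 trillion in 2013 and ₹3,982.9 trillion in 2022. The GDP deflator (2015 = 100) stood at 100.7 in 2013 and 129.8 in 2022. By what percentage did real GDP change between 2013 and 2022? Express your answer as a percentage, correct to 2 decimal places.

Deflate each year: 2013 → 2690.6/1.007 = 2671.90; 2022 → 3982.9/1.298 = 3068.49.
So real GDP changed by 3068.49/2671.90 − 1 = 0.1484, i.e. 14.84%.

14.84%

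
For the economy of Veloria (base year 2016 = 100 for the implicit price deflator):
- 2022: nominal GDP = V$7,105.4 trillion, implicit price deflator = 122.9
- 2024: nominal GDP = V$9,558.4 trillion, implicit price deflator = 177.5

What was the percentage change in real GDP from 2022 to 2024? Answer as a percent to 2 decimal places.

-6.86%

Real GDP 2022 = 7105.4 / 1.229 = 5781.45.
Real GDP 2024 = 9558.4 / 1.775 = 5385.01.
Real growth = 5385.01 / 5781.45 − 1 = -0.0686.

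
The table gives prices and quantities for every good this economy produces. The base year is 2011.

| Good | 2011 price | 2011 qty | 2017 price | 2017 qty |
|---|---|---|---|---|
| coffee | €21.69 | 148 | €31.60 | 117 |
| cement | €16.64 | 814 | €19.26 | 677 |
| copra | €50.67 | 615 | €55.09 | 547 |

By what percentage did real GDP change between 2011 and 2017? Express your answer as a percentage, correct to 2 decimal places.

-13.35%

Real GDP 2011 = Nominal GDP 2011 = 21.69·148 + 16.64·814 + 50.67·615 = 47917.13.
Real GDP 2017 (at 2011 prices) = 21.69·117 + 16.64·677 + 50.67·547 = 41519.50.
Real growth = 41519.50/47917.13 − 1 = -0.1335.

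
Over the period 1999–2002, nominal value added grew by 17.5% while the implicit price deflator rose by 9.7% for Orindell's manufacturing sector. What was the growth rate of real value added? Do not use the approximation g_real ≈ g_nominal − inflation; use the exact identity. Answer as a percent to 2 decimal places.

(1 + g_nom) = (1 + g_real)(1 + π), so g_real = 1.1750 / 1.0970 − 1 = 0.07110.

7.11%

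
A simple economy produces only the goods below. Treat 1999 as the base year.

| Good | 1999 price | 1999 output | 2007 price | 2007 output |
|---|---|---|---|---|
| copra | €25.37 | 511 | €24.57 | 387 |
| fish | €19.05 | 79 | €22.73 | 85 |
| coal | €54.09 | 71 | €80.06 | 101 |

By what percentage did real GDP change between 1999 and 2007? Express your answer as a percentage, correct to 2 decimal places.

-7.69%

Real GDP 1999 = Nominal GDP 1999 = 25.37·511 + 19.05·79 + 54.09·71 = 18309.41.
Real GDP 2007 (at 1999 prices) = 25.37·387 + 19.05·85 + 54.09·101 = 16900.53.
Real growth = 16900.53/18309.41 − 1 = -0.0769.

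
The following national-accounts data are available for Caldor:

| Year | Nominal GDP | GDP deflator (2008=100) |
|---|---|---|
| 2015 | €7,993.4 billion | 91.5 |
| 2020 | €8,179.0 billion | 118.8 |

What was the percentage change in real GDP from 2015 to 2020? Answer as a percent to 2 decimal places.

Deflate each year: 2015 → 7993.4/0.915 = 8735.96; 2020 → 8179.0/1.188 = 6884.68.
So real GDP changed by 6884.68/8735.96 − 1 = -0.2119, i.e. -21.19%.

-21.19%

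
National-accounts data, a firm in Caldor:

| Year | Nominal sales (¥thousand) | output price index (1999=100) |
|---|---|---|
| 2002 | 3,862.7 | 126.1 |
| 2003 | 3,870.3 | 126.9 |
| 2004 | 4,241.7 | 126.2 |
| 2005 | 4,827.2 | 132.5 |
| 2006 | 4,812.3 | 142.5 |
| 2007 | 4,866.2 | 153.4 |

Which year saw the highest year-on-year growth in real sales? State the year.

2003: real = 3870.3/1.269 = 3049.88; growth vs 2002 (3063.20) = -0.43%.
2004: real = 4241.7/1.262 = 3361.09; growth vs 2003 (3049.88) = 10.20%.
2005: real = 4827.2/1.325 = 3643.17; growth vs 2004 (3361.09) = 8.39%.
2006: real = 4812.3/1.425 = 3377.05; growth vs 2005 (3643.17) = -7.30%.
2007: real = 4866.2/1.534 = 3172.23; growth vs 2006 (3377.05) = -6.07%.

2004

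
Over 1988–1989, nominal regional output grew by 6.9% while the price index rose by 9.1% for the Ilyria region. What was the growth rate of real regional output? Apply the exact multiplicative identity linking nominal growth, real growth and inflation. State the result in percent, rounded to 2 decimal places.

-2.02%

(1 + g_nom) = (1 + g_real)(1 + π), so g_real = 1.0690 / 1.0910 − 1 = -0.02016.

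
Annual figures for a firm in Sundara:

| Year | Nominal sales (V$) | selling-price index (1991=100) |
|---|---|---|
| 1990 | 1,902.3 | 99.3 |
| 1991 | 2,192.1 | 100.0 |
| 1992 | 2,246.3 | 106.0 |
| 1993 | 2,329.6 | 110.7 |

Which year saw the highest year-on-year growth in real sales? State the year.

1991

1991: real = 2192.1/1.000 = 2192.10; growth vs 1990 (1915.71) = 14.43%.
1992: real = 2246.3/1.060 = 2119.15; growth vs 1991 (2192.10) = -3.33%.
1993: real = 2329.6/1.107 = 2104.43; growth vs 1992 (2119.15) = -0.69%.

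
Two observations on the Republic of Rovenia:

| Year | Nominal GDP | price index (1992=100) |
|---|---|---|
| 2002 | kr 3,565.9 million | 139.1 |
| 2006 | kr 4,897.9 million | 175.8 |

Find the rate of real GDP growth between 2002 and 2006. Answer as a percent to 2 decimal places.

8.68%

Real GDP 2002 = 3565.9 / 1.391 = 2563.55.
Real GDP 2006 = 4897.9 / 1.758 = 2786.06.
Real growth = 2786.06 / 2563.55 − 1 = 0.0868.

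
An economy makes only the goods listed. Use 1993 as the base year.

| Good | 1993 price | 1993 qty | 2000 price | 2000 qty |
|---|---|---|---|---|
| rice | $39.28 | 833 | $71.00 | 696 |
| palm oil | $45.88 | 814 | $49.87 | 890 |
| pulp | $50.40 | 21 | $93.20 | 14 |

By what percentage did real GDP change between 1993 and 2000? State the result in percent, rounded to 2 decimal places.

Real GDP 1993 = Nominal GDP 1993 = 39.28·833 + 45.88·814 + 50.40·21 = 71124.96.
Real GDP 2000 (at 1993 prices) = 39.28·696 + 45.88·890 + 50.40·14 = 68877.68.
Real growth = 68877.68/71124.96 − 1 = -0.0316.

-3.16%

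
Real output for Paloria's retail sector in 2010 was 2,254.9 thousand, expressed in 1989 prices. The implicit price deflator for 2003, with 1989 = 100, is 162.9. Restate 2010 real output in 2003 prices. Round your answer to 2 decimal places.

Real output in 2003 prices = Real output in 1989 prices × (P_2003/P_1989) = 2254.9 × 1.629 = 3673.23.

3,673.23 thousand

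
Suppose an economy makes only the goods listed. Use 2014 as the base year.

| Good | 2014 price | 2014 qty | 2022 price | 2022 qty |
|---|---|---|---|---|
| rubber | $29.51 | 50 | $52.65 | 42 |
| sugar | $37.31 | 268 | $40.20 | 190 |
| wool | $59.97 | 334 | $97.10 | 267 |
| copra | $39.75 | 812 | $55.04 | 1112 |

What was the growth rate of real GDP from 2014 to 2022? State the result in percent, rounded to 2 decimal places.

7.46%

Real GDP 2014 = Nominal GDP 2014 = 29.51·50 + 37.31·268 + 59.97·334 + 39.75·812 = 63781.56.
Real GDP 2022 (at 2014 prices) = 29.51·42 + 37.31·190 + 59.97·267 + 39.75·1112 = 68542.31.
Real growth = 68542.31/63781.56 − 1 = 0.0746.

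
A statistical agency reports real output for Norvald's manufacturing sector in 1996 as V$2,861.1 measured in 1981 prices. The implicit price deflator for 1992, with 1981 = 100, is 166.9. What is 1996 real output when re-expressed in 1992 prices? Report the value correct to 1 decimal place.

V$4,775.2

Real output in 1992 prices = Real output in 1981 prices × (P_1992/P_1981) = 2861.1 × 1.669 = 4775.18.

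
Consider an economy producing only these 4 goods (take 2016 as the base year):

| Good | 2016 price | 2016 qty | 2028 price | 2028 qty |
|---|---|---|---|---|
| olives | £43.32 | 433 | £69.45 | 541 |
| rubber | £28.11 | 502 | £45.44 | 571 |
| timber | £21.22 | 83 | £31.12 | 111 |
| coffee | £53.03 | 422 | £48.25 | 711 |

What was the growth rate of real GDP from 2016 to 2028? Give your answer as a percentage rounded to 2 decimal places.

39.53%

Real GDP 2016 = Nominal GDP 2016 = 43.32·433 + 28.11·502 + 21.22·83 + 53.03·422 = 57008.70.
Real GDP 2028 (at 2016 prices) = 43.32·541 + 28.11·571 + 21.22·111 + 53.03·711 = 79546.68.
Real growth = 79546.68/57008.70 − 1 = 0.3953.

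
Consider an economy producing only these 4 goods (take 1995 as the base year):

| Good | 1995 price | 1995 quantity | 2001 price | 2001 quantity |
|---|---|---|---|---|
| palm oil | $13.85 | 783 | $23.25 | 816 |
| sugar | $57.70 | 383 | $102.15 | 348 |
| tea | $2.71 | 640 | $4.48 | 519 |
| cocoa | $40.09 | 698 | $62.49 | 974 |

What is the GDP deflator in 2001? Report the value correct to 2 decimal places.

163.86

Nominal GDP 2001 = 23.25·816 + 102.15·348 + 4.48·519 + 62.49·974 = 117710.58.
Real GDP 2001 (at 1995 prices) = 13.85·816 + 57.70·348 + 2.71·519 + 40.09·974 = 71835.35.
Deflator = Nominal/Real × 100 = 117710.58/71835.35 × 100 = 163.862.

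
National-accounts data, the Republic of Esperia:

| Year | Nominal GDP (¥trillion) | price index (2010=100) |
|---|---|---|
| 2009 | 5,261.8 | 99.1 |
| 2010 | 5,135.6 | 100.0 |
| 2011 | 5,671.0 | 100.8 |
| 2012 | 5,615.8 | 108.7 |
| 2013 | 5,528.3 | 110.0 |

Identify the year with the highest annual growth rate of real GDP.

2011

2010: real = 5135.6/1.000 = 5135.60; growth vs 2009 (5309.59) = -3.28%.
2011: real = 5671.0/1.008 = 5625.99; growth vs 2010 (5135.60) = 9.55%.
2012: real = 5615.8/1.087 = 5166.33; growth vs 2011 (5625.99) = -8.17%.
2013: real = 5528.3/1.100 = 5025.73; growth vs 2012 (5166.33) = -2.72%.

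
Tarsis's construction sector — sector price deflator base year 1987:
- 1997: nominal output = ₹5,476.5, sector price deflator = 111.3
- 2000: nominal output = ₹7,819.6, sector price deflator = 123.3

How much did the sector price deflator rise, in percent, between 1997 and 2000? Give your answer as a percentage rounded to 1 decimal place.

10.8%

Price-level change = 123.3 / 111.3 − 1 = 0.1078.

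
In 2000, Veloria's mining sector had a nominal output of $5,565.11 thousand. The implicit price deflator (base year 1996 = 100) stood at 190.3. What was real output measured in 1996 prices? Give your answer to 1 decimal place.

Real output = Nominal / (implicit price deflator/100) = 5565.11 / 1.903 = 2924.39.

$2,924.4 thousand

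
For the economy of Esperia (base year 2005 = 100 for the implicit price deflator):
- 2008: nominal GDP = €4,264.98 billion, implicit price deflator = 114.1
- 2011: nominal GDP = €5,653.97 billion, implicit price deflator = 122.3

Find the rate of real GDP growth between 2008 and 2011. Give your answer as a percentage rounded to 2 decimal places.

Real GDP 2008 = 4264.98 / 1.141 = 3737.93.
Real GDP 2011 = 5653.97 / 1.223 = 4623.03.
Real growth = 4623.03 / 3737.93 − 1 = 0.2368.

23.68%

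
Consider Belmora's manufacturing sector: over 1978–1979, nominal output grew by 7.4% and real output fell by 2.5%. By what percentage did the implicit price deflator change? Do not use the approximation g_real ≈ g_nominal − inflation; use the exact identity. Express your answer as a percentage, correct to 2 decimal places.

(1 + g_nom) = (1 + g_real)(1 + π), so π = 1.0740 / 0.9750 − 1 = 0.10154.

10.15%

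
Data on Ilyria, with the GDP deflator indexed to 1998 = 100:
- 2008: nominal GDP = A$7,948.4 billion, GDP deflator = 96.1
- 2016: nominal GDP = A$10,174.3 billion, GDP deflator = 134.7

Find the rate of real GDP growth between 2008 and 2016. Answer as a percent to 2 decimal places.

-8.68%

Deflate each year: 2008 → 7948.4/0.961 = 8270.97; 2016 → 10174.3/1.347 = 7553.30.
So real GDP changed by 7553.30/8270.97 − 1 = -0.0868, i.e. -8.68%.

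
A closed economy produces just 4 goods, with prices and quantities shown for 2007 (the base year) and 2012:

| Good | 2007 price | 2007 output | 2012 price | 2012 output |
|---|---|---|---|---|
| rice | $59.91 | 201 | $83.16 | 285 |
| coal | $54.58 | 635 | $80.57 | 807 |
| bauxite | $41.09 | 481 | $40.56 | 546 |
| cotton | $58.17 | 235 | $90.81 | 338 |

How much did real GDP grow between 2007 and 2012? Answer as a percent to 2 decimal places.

Real GDP 2007 = Nominal GDP 2007 = 59.91·201 + 54.58·635 + 41.09·481 + 58.17·235 = 80134.45.
Real GDP 2012 (at 2007 prices) = 59.91·285 + 54.58·807 + 41.09·546 + 58.17·338 = 103217.01.
Real growth = 103217.01/80134.45 − 1 = 0.2880.

28.80%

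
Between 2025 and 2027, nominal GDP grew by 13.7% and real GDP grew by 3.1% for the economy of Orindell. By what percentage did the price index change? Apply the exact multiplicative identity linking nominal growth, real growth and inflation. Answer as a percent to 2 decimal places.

10.28%

(1 + g_nom) = (1 + g_real)(1 + π), so π = 1.1370 / 1.0310 − 1 = 0.10281.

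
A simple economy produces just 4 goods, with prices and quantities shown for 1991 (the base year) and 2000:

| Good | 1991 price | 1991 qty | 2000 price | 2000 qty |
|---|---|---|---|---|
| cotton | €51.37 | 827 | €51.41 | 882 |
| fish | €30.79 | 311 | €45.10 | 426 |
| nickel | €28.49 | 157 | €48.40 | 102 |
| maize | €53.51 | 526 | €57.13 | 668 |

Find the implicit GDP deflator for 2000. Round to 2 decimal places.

Nominal GDP 2000 = 51.41·882 + 45.10·426 + 48.40·102 + 57.13·668 = 107655.86.
Real GDP 2000 (at 1991 prices) = 51.37·882 + 30.79·426 + 28.49·102 + 53.51·668 = 97075.54.
Deflator = Nominal/Real × 100 = 107655.86/97075.54 × 100 = 110.899.

110.90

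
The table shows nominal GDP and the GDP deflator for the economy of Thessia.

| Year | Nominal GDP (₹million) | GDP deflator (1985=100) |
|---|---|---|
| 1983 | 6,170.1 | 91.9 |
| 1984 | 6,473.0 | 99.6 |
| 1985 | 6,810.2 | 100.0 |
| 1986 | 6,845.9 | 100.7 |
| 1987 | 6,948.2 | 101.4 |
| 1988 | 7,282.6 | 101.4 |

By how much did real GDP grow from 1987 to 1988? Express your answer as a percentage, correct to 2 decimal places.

4.81%

Real GDP 1987 = 6948.2/1.014 = 6852.27.
Real GDP 1988 = 7282.6/1.014 = 7182.05.
Change = 7182.05/6852.27 − 1 = 0.0481.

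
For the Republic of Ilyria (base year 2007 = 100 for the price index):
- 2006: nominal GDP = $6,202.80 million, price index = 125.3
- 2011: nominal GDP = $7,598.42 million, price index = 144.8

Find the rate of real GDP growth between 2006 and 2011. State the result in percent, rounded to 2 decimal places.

6.00%

Deflate each year: 2006 → 6202.80/1.253 = 4950.36; 2011 → 7598.42/1.448 = 5247.53.
So real GDP changed by 5247.53/4950.36 − 1 = 0.0600, i.e. 6.00%.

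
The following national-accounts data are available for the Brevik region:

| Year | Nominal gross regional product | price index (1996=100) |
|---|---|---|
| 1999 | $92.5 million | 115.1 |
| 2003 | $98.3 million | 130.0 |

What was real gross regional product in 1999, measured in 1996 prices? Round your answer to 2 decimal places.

$80.36 million

Real gross regional product = Nominal / (price index/100) = 92.5 / 1.151 = 80.36.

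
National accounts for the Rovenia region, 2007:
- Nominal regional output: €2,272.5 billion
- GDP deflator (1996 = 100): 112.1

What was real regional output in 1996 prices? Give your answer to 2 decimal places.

€2,027.21 billion

Real regional output = Nominal / (GDP deflator/100) = 2272.5 / 1.121 = 2027.21.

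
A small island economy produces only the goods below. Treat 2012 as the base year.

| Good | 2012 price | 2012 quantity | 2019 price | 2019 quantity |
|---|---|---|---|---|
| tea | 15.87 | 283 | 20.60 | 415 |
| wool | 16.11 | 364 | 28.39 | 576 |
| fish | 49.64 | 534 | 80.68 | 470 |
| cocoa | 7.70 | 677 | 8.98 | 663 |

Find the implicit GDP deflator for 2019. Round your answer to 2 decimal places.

Nominal GDP 2019 = 20.60·415 + 28.39·576 + 80.68·470 + 8.98·663 = 68774.98.
Real GDP 2019 (at 2012 prices) = 15.87·415 + 16.11·576 + 49.64·470 + 7.70·663 = 44301.31.
Deflator = Nominal/Real × 100 = 68774.98/44301.31 × 100 = 155.244.

155.24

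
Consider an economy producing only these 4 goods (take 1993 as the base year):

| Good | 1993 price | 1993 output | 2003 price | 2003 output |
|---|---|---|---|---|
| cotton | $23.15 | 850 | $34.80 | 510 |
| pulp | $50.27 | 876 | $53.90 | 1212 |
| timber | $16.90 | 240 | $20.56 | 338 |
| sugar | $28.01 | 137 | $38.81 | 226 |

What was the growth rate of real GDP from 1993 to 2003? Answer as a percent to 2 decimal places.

18.39%

Real GDP 1993 = Nominal GDP 1993 = 23.15·850 + 50.27·876 + 16.90·240 + 28.01·137 = 71607.39.
Real GDP 2003 (at 1993 prices) = 23.15·510 + 50.27·1212 + 16.90·338 + 28.01·226 = 84776.20.
Real growth = 84776.20/71607.39 − 1 = 0.1839.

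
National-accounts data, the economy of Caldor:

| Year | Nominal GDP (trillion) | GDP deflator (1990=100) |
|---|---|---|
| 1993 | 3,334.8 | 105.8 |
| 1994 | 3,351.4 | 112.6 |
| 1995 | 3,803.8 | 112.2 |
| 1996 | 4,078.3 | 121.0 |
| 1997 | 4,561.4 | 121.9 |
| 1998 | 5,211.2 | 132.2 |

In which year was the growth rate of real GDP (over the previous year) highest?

1994: real = 3351.4/1.126 = 2976.38; growth vs 1993 (3151.98) = -5.57%.
1995: real = 3803.8/1.122 = 3390.20; growth vs 1994 (2976.38) = 13.90%.
1996: real = 4078.3/1.210 = 3370.50; growth vs 1995 (3390.20) = -0.58%.
1997: real = 4561.4/1.219 = 3741.92; growth vs 1996 (3370.50) = 11.02%.
1998: real = 5211.2/1.322 = 3941.91; growth vs 1997 (3741.92) = 5.34%.

1995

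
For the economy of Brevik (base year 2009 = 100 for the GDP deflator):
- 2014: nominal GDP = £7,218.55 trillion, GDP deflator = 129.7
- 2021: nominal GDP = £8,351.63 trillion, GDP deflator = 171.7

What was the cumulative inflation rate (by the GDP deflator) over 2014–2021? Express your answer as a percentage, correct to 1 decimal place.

Price-level change = 171.7 / 129.7 − 1 = 0.3238.

32.4%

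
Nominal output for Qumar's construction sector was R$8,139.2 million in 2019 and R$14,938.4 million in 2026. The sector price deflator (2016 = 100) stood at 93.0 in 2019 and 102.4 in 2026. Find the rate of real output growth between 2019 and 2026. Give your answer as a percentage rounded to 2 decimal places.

Real output 2019 = 8139.2 / 0.930 = 8751.83.
Real output 2026 = 14938.4 / 1.024 = 14588.28.
Real growth = 14588.28 / 8751.83 − 1 = 0.6669.

66.69%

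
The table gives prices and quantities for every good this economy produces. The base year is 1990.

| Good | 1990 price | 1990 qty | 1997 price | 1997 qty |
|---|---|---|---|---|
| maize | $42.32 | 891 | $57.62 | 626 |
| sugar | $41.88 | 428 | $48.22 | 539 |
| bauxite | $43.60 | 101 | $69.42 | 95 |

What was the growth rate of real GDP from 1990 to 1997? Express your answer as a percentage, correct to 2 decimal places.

-11.37%

Real GDP 1990 = Nominal GDP 1990 = 42.32·891 + 41.88·428 + 43.60·101 = 60035.36.
Real GDP 1997 (at 1990 prices) = 42.32·626 + 41.88·539 + 43.60·95 = 53207.64.
Real growth = 53207.64/60035.36 − 1 = -0.1137.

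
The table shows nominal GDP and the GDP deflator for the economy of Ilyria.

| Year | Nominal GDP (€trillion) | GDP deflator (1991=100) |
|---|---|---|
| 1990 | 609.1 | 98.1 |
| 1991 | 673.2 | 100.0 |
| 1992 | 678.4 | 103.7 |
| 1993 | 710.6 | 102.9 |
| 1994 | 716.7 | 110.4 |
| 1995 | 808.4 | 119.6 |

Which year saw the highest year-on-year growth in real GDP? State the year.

1991: real = 673.2/1.000 = 673.20; growth vs 1990 (620.90) = 8.42%.
1992: real = 678.4/1.037 = 654.19; growth vs 1991 (673.20) = -2.82%.
1993: real = 710.6/1.029 = 690.57; growth vs 1992 (654.19) = 5.56%.
1994: real = 716.7/1.104 = 649.18; growth vs 1993 (690.57) = -5.99%.
1995: real = 808.4/1.196 = 675.92; growth vs 1994 (649.18) = 4.12%.

1991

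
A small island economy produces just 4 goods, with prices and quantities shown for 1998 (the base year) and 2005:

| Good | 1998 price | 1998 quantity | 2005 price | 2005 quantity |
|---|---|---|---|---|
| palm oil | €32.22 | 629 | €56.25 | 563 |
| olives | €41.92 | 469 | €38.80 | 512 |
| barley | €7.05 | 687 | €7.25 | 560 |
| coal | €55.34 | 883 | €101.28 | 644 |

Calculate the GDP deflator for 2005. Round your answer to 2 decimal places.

Nominal GDP 2005 = 56.25·563 + 38.80·512 + 7.25·560 + 101.28·644 = 120818.67.
Real GDP 2005 (at 1998 prices) = 32.22·563 + 41.92·512 + 7.05·560 + 55.34·644 = 79189.86.
Deflator = Nominal/Real × 100 = 120818.67/79189.86 × 100 = 152.568.

152.57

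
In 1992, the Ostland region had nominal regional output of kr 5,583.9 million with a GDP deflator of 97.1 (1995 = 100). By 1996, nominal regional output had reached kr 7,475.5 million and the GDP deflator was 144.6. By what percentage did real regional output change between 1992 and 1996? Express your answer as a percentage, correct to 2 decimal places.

Real regional output 1992 = 5583.9 / 0.971 = 5750.67.
Real regional output 1996 = 7475.5 / 1.446 = 5169.78.
Real growth = 5169.78 / 5750.67 − 1 = -0.1010.

-10.10%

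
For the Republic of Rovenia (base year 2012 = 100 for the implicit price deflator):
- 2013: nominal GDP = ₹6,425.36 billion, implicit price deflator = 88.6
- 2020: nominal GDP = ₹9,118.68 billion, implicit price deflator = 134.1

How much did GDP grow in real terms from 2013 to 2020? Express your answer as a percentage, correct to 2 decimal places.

-6.24%

Real GDP 2013 = 6425.36 / 0.886 = 7252.10.
Real GDP 2020 = 9118.68 / 1.341 = 6799.91.
Real growth = 6799.91 / 7252.10 − 1 = -0.0624.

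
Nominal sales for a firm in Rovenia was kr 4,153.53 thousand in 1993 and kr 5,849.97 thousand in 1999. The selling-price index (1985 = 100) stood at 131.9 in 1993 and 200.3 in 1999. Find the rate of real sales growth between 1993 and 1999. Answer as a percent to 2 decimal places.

-7.25%

Deflate each year: 1993 → 4153.53/1.319 = 3149.00; 1999 → 5849.97/2.003 = 2920.60.
So real sales changed by 2920.60/3149.00 − 1 = -0.0725, i.e. -7.25%.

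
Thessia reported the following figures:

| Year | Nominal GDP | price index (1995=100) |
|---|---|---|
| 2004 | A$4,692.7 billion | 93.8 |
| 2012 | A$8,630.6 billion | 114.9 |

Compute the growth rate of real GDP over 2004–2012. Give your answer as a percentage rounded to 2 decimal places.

Real GDP 2004 = 4692.7 / 0.938 = 5002.88.
Real GDP 2012 = 8630.6 / 1.149 = 7511.40.
Real growth = 7511.40 / 5002.88 − 1 = 0.5014.

50.14%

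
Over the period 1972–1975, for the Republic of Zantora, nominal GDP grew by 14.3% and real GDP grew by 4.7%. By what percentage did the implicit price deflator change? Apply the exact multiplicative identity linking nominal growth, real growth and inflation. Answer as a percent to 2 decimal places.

(1 + g_nom) = (1 + g_real)(1 + π), so π = 1.1430 / 1.0470 − 1 = 0.09169.

9.17%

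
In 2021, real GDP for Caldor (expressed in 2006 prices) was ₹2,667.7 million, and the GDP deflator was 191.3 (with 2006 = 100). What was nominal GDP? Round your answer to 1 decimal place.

Nominal GDP = Real × (GDP deflator/100) = 2667.7 × 1.913 = 5103.31.

₹5,103.3 million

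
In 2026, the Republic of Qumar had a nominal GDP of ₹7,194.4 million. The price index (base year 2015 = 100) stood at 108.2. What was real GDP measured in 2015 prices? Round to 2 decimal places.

Real GDP = Nominal / (price index/100) = 7194.4 / 1.082 = 6649.17.

₹6,649.17 million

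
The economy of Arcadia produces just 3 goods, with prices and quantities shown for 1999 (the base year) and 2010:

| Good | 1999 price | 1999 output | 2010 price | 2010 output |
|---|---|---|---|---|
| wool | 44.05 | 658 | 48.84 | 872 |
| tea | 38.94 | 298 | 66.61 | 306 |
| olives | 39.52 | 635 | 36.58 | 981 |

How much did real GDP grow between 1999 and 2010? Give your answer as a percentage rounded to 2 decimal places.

35.64%

Real GDP 1999 = Nominal GDP 1999 = 44.05·658 + 38.94·298 + 39.52·635 = 65684.22.
Real GDP 2010 (at 1999 prices) = 44.05·872 + 38.94·306 + 39.52·981 = 89096.36.
Real growth = 89096.36/65684.22 − 1 = 0.3564.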